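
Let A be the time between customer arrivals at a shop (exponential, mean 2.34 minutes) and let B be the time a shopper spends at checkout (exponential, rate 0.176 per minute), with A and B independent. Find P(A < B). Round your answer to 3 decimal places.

λ_1 = 1/2.34 = 0.42735, λ_2 = 0.176.
For independent exponentials, P(A < B) = λ_1/(λ_1+λ_2) = 0.42735/0.60335 ≈ 0.708.

0.708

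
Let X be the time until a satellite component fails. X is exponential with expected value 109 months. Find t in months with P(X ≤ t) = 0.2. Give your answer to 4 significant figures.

24.32

The rate is λ = 1/109 = 0.00917431 per month.
Set 1 − e^(−λt) = 0.2, so t = −ln(0.8)/λ = 0.22314/0.00917431 ≈ 24.3226 months.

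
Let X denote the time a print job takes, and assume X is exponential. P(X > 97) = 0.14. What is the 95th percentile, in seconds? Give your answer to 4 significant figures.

e^(−λ·97) = 0.14 ⇒ λ = −ln(0.14)/97 = 0.0202692.
95th percentile: 1 − e^(−λt) = 0.95, t = −ln(0.05)/λ = 147.797 seconds.

147.8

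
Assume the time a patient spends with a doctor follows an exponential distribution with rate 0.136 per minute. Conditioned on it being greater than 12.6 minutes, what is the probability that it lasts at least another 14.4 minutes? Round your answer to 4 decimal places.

The exponential is memoryless, so the remaining time is again Exp(λ): the condition X > 12.6 is irrelevant.
P(X > 14.4) = e^(−1.9584) ≈ 0.1411.

0.1411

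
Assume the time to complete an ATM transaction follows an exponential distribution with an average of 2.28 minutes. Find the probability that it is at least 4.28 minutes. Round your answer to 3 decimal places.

0.153

The rate is λ = 1/2.28 = 0.438596 per minute.
P(X > 4.28) = e^(−λ·4.28) = e^(−1.8772) ≈ 0.153.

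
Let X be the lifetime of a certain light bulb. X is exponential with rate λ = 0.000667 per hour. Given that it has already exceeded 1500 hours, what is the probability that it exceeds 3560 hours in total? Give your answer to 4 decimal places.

0.2531

By the memoryless property, P(X > 1500+2060 | X > 1500) = P(X > 2060).
P(X > 2060) = e^(−1.374) ≈ 0.2531.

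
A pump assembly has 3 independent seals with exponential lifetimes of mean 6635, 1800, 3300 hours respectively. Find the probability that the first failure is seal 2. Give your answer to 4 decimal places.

0.5504

Rates: λ_i = 1/mean_i → 0.000150716, 0.000555556, 0.00030303; Σλ = 0.0010093.
P(seal 2 first) = λ_2/Σλ = 0.000555556/0.0010093 ≈ 0.5504.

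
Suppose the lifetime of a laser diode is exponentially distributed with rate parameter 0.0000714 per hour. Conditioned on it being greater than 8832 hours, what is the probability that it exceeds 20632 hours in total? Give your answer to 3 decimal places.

P(X > s+t | X > s) = e^(−λ(s+t))/e^(−λs) = e^(−λt), independent of s = 8832.
P(X > 11800) = e^(−0.84252) ≈ 0.431.

0.431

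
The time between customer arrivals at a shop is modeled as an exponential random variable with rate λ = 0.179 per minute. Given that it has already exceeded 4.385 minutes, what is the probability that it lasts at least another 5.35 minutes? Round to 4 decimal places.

0.3838

By the memoryless property, P(X > 4.385+5.35 | X > 4.385) = P(X > 5.35).
P(X > 5.35) = e^(−0.95765) ≈ 0.3838.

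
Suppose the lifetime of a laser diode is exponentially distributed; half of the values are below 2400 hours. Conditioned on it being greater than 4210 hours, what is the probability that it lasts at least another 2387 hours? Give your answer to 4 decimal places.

For an exponential, median = ln(2)/λ, so λ = ln 2 / 2400 = 0.000288811 per hour.
By the memoryless property, P(X > 4210+2387 | X > 4210) = P(X > 2387).
P(X > 2387) = e^(−0.68939) ≈ 0.5019.

0.5019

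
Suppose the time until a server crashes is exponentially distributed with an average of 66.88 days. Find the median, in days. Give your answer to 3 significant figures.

46.4

The rate is λ = 1/66.88 = 0.0149522 per day.
Set 1 − e^(−λt) = 0.5, so t = −ln(0.5)/λ = 0.69315/0.0149522 ≈ 46.3577 days.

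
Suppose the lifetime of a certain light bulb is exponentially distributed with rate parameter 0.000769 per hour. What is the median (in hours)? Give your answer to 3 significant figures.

Set 1 − e^(−λt) = 0.5, so t = −ln(0.5)/λ = 0.69315/0.000769 ≈ 901.362 hours.

901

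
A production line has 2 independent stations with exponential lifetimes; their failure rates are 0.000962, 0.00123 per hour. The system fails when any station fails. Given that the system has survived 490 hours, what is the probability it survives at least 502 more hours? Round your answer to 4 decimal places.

0.3327

Time to first failure ~ Exp(Σλ) with Σλ = 0.002192.
By memorylessness, P(T > 490+502 | T > 490) = P(T > 502) = e^(−0.002192·502) ≈ 0.3327.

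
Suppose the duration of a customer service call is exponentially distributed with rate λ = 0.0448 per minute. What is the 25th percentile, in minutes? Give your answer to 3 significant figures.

6.42

Set 1 − e^(−λt) = 0.25, so t = −ln(0.75)/λ = 0.28768/0.0448 ≈ 6.42147 minutes.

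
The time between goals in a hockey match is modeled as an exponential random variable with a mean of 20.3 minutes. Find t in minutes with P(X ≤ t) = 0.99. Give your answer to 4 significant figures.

The rate is λ = 1/20.3 = 0.0492611 per minute.
Set 1 − e^(−λt) = 0.99, so t = −ln(0.01)/λ = 4.6052/0.0492611 ≈ 93.485 minutes.

93.48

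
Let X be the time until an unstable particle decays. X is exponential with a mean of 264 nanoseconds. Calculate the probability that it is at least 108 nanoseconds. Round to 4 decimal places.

The rate is λ = 1/264 = 0.00378788 per nanosecond.
P(X > 108) = e^(−λ·108) = e^(−0.40909) ≈ 0.6643.

0.6643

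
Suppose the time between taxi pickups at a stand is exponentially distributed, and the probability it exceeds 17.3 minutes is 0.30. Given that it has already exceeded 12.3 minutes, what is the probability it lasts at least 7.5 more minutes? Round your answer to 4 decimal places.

0.5934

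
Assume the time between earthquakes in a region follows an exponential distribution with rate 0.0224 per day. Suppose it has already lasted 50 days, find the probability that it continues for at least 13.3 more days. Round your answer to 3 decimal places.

P(X > s+t | X > s) = e^(−λ(s+t))/e^(−λs) = e^(−λt), independent of s = 50.
P(X > 13.3) = e^(−0.29792) ≈ 0.742.

0.742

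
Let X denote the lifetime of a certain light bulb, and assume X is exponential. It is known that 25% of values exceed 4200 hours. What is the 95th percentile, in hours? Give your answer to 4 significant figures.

e^(−λ·4200) = 0.25 ⇒ λ = −ln(0.25)/4200 = 0.00033007.
95th percentile: 1 − e^(−λt) = 0.95, t = −ln(0.05)/λ = 9076.05 hours.

9076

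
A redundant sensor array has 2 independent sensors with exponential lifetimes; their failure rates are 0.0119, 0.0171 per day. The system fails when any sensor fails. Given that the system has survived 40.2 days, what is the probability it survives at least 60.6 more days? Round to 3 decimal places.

0.172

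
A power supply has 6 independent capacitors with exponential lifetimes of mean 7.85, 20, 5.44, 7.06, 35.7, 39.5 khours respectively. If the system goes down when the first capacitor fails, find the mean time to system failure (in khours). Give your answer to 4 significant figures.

1.798

The first failure time is exponential with rate Σλ_i = 1/7.85 + 1/20 + 1/5.44 + 1/7.06 + 1/35.7 + 1/39.5 = 0.556183 per khour.
E[min] = 1/Σλ = 1/0.556183 = 1.79797 khours.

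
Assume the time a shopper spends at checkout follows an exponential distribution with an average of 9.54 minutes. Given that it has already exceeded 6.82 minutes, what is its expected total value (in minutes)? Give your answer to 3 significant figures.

16.4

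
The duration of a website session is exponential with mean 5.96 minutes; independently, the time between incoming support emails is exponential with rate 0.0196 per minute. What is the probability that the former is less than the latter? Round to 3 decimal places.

0.895

λ_1 = 1/5.96 = 0.167785, λ_2 = 0.0196.
For independent exponentials, P(the former < the latter) = λ_1/(λ_1+λ_2) = 0.167785/0.187385 ≈ 0.895.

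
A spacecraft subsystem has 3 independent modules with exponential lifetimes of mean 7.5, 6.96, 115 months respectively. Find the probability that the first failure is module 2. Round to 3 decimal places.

0.503

Rates: λ_i = 1/mean_i → 0.133333, 0.143678, 0.00869565; Σλ = 0.285707.
P(module 2 first) = λ_2/Σλ = 0.143678/0.285707 ≈ 0.503.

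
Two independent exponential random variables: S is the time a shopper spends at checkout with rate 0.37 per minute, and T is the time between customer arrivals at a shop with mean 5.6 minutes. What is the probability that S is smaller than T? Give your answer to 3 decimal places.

0.674

λ_1 = 0.37, λ_2 = 1/5.6 = 0.178571.
For independent exponentials, P(S < T) = λ_1/(λ_1+λ_2) = 0.37/0.548571 ≈ 0.674.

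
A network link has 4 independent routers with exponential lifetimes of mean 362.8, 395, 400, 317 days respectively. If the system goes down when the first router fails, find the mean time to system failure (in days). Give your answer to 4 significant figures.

91.39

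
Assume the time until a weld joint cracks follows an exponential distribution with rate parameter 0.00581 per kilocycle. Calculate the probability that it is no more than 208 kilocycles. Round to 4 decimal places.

0.7013

P(X ≤ 208) = 1 − e^(−λ·208) = 1 − e^(−1.2085) ≈ 0.7013.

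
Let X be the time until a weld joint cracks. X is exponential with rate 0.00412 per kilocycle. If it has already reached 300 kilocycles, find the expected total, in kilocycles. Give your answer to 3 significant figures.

By memorylessness, E[X | X > 300] = 300 + 1/λ = 300 + 242.718 = 542.718 kilocycles.

543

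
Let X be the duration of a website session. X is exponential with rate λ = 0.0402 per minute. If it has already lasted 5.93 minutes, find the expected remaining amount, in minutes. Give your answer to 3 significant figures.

24.9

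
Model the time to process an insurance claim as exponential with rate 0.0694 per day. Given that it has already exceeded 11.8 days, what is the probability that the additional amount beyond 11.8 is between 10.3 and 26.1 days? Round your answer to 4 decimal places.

0.3258

Memoryless: the residual past 11.8 is again Exp(λ).
P(10.3 < residual < 26.1) = e^(−λ·10.3) − e^(−λ·26.1) = 0.48928 − 0.16343 ≈ 0.3258.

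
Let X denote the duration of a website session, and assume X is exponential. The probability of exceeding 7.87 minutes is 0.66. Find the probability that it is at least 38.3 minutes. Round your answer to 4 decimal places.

e^(−λ·7.87) = 0.66 ⇒ λ = −ln(0.66)/7.87 = 0.0527974.
P(X > 38.3) = e^(−0.0527974·38.3) = e^(−2.0221) ≈ 0.1324.

0.1324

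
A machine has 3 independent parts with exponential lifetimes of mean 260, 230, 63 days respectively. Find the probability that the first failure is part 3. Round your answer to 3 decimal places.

Rates: λ_i = 1/mean_i → 0.00384615, 0.00434783, 0.015873; Σλ = 0.024067.
P(part 3 first) = λ_3/Σλ = 0.015873/0.024067 ≈ 0.660.

0.660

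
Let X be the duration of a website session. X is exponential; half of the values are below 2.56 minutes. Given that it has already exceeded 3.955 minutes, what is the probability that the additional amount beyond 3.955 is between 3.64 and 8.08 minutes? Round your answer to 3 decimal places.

For an exponential, median = ln(2)/λ, so λ = ln 2 / 2.56 = 0.270761 per minute.
Memoryless: the residual past 3.955 is again Exp(λ).
P(3.64 < residual < 8.08) = e^(−λ·3.64) − e^(−λ·8.08) = 0.37323 − 0.11217 ≈ 0.261.

0.261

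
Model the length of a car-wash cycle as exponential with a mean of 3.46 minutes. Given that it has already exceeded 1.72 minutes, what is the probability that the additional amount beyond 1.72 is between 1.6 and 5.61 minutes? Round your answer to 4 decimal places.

The rate is λ = 1/3.46 = 0.289017 per minute.
Memoryless: the residual past 1.72 is again Exp(λ).
P(1.6 < residual < 5.61) = e^(−λ·1.6) − e^(−λ·5.61) = 0.62975 − 0.19762 ≈ 0.4321.

0.4321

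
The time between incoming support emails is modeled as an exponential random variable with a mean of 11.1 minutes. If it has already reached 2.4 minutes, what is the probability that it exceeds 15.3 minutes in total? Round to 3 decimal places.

The rate is λ = 1/11.1 = 0.0900901 per minute.
By the memoryless property, P(X > 2.4+12.9 | X > 2.4) = P(X > 12.9).
P(X > 12.9) = e^(−1.1622) ≈ 0.313.

0.313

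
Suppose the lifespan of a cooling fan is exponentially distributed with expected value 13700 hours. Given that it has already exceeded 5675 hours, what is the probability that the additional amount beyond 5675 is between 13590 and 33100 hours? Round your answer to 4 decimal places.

0.2816

The rate is λ = 1/13700 = 0.0000729927 per hour.
Memoryless: the residual past 5675 is again Exp(λ).
P(13590 < residual < 33100) = e^(−λ·13590) − e^(−λ·33100) = 0.37085 − 0.08927 ≈ 0.2816.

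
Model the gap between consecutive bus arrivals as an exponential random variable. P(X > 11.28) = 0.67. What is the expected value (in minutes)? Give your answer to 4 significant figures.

e^(−λ·11.28) = 0.67 ⇒ λ = −ln(0.67)/11.28 = 0.0355033.
Mean = 1/λ = 28.1664 minutes.

28.17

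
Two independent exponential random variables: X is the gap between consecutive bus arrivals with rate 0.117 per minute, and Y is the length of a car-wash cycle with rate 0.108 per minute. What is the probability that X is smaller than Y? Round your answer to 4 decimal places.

0.5200

λ_1 = 0.117, λ_2 = 0.108.
For independent exponentials, P(X < Y) = λ_1/(λ_1+λ_2) = 0.117/0.225 ≈ 0.5200.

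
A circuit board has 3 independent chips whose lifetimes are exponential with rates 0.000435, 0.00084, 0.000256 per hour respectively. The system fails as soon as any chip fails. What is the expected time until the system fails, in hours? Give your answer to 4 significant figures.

653.2

The time to first failure is exponential with rate Σλ = 0.000435 + 0.00084 + 0.000256 = 0.001531.
E[min] = 1/Σλ = 1/0.001531 = 653.168 hours.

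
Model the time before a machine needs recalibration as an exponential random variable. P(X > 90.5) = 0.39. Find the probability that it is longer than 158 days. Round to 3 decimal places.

e^(−λ·90.5) = 0.39 ⇒ λ = −ln(0.39)/90.5 = 0.0104045.
P(X > 158) = e^(−0.0104045·158) = e^(−1.6439) ≈ 0.193.

0.193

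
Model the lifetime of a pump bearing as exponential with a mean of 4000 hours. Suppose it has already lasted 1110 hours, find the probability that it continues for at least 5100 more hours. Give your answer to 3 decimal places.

The rate is λ = 1/4000 = 0.00025 per hour.
P(X > s+t | X > s) = e^(−λ(s+t))/e^(−λs) = e^(−λt), independent of s = 1110.
P(X > 5100) = e^(−1.275) ≈ 0.279.

0.279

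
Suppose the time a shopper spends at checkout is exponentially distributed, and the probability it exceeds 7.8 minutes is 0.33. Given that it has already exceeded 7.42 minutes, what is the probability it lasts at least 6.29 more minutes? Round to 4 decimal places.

From e^(−λ·7.8) = 0.33, λ = −ln(0.33)/7.8 = 0.142136.
Memoryless: P(X > 7.42+6.29 | X > 7.42) = P(X > 6.29) = e^(−0.142136·6.29) ≈ 0.4090.

0.4090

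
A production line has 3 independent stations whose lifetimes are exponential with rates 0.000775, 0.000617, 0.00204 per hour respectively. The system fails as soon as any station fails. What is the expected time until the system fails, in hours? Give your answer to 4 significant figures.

291.4

The time to first failure is exponential with rate Σλ = 0.000775 + 0.000617 + 0.00204 = 0.003432.
E[min] = 1/Σλ = 1/0.003432 = 291.375 hours.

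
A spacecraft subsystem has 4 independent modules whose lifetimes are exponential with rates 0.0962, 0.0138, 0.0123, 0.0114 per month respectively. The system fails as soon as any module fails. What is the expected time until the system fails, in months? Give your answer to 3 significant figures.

The time to first failure is exponential with rate Σλ = 0.0962 + 0.0138 + 0.0123 + 0.0114 = 0.1337.
E[min] = 1/Σλ = 1/0.1337 = 7.47943 months.

7.48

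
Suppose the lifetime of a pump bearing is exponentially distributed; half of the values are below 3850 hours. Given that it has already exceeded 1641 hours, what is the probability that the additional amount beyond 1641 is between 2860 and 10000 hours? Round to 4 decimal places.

0.4323

For an exponential, median = ln(2)/λ, so λ = ln 2 / 3850 = 0.000180038 per hour.
Memoryless: the residual past 1641 is again Exp(λ).
P(2860 < residual < 10000) = e^(−λ·2860) − e^(−λ·10000) = 0.59755 − 0.16524 ≈ 0.4323.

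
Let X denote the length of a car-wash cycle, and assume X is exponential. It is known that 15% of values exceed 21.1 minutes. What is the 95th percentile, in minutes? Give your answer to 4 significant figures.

33.32

e^(−λ·21.1) = 0.15 ⇒ λ = −ln(0.15)/21.1 = 0.0899109.
95th percentile: 1 − e^(−λt) = 0.95, t = −ln(0.05)/λ = 33.3189 minutes.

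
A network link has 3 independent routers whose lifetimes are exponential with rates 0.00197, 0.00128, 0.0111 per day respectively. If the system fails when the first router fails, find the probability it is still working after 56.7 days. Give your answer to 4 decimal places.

The time to first failure is exponential with rate Σλ = 0.00197 + 0.00128 + 0.0111 = 0.01435.
P(min > 56.7) = e^(−0.01435·56.7) = e^(−0.81365) ≈ 0.4432.

0.4432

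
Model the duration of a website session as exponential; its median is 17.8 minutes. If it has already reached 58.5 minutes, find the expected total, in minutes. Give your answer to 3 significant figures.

For an exponential, median = ln(2)/λ, so λ = ln 2 / 17.8 = 0.0389409 per minute.
By memorylessness, E[X | X > 58.5] = 58.5 + 1/λ = 58.5 + 25.68 = 84.18 minutes.

84.2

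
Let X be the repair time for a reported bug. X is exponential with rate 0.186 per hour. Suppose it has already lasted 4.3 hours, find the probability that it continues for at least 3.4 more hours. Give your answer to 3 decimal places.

The exponential is memoryless, so the remaining time is again Exp(λ): the condition X > 4.3 is irrelevant.
P(X > 3.4) = e^(−0.6324) ≈ 0.531.

0.531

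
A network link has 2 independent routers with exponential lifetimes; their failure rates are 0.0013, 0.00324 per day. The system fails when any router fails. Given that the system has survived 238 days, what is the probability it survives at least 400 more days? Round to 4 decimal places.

0.1627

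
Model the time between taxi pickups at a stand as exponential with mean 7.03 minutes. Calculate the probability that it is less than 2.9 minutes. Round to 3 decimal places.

The rate is λ = 1/7.03 = 0.142248 per minute.
P(X ≤ 2.9) = 1 − e^(−λ·2.9) = 1 − e^(−0.41252) ≈ 0.338.

0.338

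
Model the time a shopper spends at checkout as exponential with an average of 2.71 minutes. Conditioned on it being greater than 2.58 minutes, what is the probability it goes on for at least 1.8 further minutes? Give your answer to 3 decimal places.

0.515

The rate is λ = 1/2.71 = 0.369004 per minute.
The exponential is memoryless, so the remaining time is again Exp(λ): the condition X > 2.58 is irrelevant.
P(X > 1.8) = e^(−0.66421) ≈ 0.515.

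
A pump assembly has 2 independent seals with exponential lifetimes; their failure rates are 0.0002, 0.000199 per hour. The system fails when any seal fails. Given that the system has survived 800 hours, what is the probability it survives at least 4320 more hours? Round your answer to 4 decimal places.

Time to first failure ~ Exp(Σλ) with Σλ = 0.000399.
By memorylessness, P(T > 800+4320 | T > 800) = P(T > 4320) = e^(−0.000399·4320) ≈ 0.1784.

0.1784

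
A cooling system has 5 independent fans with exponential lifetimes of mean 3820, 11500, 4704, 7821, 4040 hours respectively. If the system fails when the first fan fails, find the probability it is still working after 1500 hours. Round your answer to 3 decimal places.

The first failure time is exponential with rate Σλ_i = 1/3820 + 1/11500 + 1/4704 + 1/7821 + 1/4040 = 0.000936707 per hour.
P(min > 1500) = e^(−0.000936707·1500) = e^(−1.4051) ≈ 0.245.

0.245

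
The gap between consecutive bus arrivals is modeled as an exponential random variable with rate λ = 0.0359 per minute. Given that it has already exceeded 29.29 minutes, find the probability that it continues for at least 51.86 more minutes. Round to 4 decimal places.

The exponential is memoryless, so the remaining time is again Exp(λ): the condition X > 29.29 is irrelevant.
P(X > 51.86) = e^(−1.8618) ≈ 0.1554.

0.1554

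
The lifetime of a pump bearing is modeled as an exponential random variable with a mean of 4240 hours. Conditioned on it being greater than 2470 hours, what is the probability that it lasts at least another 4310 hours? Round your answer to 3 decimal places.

The rate is λ = 1/4240 = 0.000235849 per hour.
The exponential is memoryless, so the remaining time is again Exp(λ): the condition X > 2470 is irrelevant.
P(X > 4310) = e^(−1.0165) ≈ 0.362.

0.362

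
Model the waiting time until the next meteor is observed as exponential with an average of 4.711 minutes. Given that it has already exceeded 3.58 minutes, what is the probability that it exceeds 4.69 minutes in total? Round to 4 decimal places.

0.7901

The rate is λ = 1/4.711 = 0.212269 per minute.
By the memoryless property, P(X > 3.58+1.11 | X > 3.58) = P(X > 1.11).
P(X > 1.11) = e^(−0.23562) ≈ 0.7901.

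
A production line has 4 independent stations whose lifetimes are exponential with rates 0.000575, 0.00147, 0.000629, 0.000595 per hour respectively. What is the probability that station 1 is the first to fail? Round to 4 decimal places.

The time to first failure is exponential with rate Σλ = 0.000575 + 0.00147 + 0.000629 + 0.000595 = 0.003269.
P(station 1 first) = λ_1/Σλ = 0.000575/0.003269 ≈ 0.1759.

0.1759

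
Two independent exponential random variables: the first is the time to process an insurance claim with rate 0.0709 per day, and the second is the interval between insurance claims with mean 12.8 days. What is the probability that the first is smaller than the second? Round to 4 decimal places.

0.4758

λ_1 = 0.0709, λ_2 = 1/12.8 = 0.078125.
For independent exponentials, P(the first < the second) = λ_1/(λ_1+λ_2) = 0.0709/0.149025 ≈ 0.4758.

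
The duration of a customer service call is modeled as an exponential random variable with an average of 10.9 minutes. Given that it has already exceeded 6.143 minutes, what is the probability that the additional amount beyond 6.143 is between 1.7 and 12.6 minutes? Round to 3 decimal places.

The rate is λ = 1/10.9 = 0.0917431 per minute.
Memoryless: the residual past 6.143 is again Exp(λ).
P(1.7 < residual < 12.6) = e^(−λ·1.7) − e^(−λ·12.6) = 0.85559 − 0.31475 ≈ 0.541.

0.541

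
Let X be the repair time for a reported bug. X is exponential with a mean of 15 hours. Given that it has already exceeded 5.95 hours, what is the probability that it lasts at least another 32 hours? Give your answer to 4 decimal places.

0.1184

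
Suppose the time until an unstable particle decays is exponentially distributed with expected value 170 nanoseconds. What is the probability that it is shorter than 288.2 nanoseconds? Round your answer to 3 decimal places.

The rate is λ = 1/170 = 0.00588235 per nanosecond.
P(X ≤ 288.2) = 1 − e^(−λ·288.2) = 1 − e^(−1.6953) ≈ 0.816.

0.816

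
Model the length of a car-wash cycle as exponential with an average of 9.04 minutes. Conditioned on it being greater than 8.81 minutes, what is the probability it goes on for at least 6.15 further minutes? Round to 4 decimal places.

The rate is λ = 1/9.04 = 0.110619 per minute.
By the memoryless property, P(X > 8.81+6.15 | X > 8.81) = P(X > 6.15).
P(X > 6.15) = e^(−0.68031) ≈ 0.5065.

0.5065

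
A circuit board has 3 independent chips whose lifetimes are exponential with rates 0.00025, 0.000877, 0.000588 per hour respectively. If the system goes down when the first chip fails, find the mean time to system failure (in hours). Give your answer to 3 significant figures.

583

The time to first failure is exponential with rate Σλ = 0.00025 + 0.000877 + 0.000588 = 0.001715.
E[min] = 1/Σλ = 1/0.001715 = 583.09 hours.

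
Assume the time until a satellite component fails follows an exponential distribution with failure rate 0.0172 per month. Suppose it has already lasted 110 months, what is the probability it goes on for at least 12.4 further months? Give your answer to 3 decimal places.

P(X > s+t | X > s) = e^(−λ(s+t))/e^(−λs) = e^(−λt), independent of s = 110.
P(X > 12.4) = e^(−0.21328) ≈ 0.808.

0.808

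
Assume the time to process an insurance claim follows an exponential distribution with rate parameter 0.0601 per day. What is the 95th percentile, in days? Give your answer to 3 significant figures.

49.8

Set 1 − e^(−λt) = 0.95, so t = −ln(0.05)/λ = 2.9957/0.0601 ≈ 49.8458 days.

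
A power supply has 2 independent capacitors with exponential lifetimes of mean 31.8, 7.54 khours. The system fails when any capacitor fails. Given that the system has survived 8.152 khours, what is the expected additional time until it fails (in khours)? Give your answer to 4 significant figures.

6.095

First-failure rate Σλ = 1/31.8 + 1/7.54 = 0.164073.
By memorylessness the expected residual is 1/Σλ = 6.09487 khours, regardless of the 8.152 already elapsed.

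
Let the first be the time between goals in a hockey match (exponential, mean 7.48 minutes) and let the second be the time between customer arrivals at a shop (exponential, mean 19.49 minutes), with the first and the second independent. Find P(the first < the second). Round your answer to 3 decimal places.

λ_1 = 1/7.48 = 0.13369, λ_2 = 1/19.49 = 0.0513084.
For independent exponentials, P(the first < the second) = λ_1/(λ_1+λ_2) = 0.13369/0.184998 ≈ 0.723.

0.723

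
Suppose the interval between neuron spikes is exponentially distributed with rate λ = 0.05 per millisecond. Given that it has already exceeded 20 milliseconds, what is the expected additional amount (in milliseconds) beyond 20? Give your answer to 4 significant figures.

By memorylessness, the remaining amount past any threshold is again Exp(λ) with mean 1/λ = 20 milliseconds.

20.00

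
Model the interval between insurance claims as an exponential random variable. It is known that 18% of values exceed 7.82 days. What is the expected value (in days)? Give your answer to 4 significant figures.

4.560

e^(−λ·7.82) = 0.18 ⇒ λ = −ln(0.18)/7.82 = 0.219284.
Mean = 1/λ = 4.5603 days.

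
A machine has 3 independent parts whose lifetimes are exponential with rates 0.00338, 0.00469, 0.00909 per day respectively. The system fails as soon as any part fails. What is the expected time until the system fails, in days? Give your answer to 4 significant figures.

58.28

The time to first failure is exponential with rate Σλ = 0.00338 + 0.00469 + 0.00909 = 0.01716.
E[min] = 1/Σλ = 1/0.01716 = 58.2751 days.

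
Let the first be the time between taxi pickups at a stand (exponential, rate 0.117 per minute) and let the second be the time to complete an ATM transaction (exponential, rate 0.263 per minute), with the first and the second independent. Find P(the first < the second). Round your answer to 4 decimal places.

0.3079

λ_1 = 0.117, λ_2 = 0.263.
For independent exponentials, P(the first < the second) = λ_1/(λ_1+λ_2) = 0.117/0.38 ≈ 0.3079.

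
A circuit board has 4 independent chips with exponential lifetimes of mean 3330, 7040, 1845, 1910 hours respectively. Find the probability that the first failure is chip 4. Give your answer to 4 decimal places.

0.3472

Rates: λ_i = 1/mean_i → 0.0003003, 0.000142045, 0.000542005, 0.00052356; Σλ = 0.00150791.
P(chip 4 first) = λ_4/Σλ = 0.00052356/0.00150791 ≈ 0.3472.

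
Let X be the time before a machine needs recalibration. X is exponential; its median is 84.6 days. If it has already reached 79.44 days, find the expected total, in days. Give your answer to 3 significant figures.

201

For an exponential, median = ln(2)/λ, so λ = ln 2 / 84.6 = 0.00819323 per day.
By memorylessness, E[X | X > 79.44] = 79.44 + 1/λ = 79.44 + 122.052 = 201.492 days.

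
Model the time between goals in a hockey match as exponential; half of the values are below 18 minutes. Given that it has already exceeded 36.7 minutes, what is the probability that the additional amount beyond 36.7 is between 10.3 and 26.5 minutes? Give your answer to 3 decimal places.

0.312

For an exponential, median = ln(2)/λ, so λ = ln 2 / 18 = 0.0385082 per minute.
Memoryless: the residual past 36.7 is again Exp(λ).
P(10.3 < residual < 26.5) = e^(−λ·10.3) − e^(−λ·26.5) = 0.67258 − 0.36043 ≈ 0.312.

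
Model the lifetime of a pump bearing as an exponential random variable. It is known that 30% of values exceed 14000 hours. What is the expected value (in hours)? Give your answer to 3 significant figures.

11600

e^(−λ·14000) = 0.30 ⇒ λ = −ln(0.30)/14000 = 0.0000859981.
Mean = 1/λ = 11628.2 hours.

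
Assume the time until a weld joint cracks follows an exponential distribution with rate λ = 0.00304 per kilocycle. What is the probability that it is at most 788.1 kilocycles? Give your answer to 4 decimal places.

P(X ≤ 788.1) = 1 − e^(−λ·788.1) = 1 − e^(−2.3958) ≈ 0.9089.

0.9089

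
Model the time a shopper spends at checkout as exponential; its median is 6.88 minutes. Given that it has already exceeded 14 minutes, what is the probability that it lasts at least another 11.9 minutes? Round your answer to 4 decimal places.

For an exponential, median = ln(2)/λ, so λ = ln 2 / 6.88 = 0.100748 per minute.
By the memoryless property, P(X > 14+11.9 | X > 14) = P(X > 11.9).
P(X > 11.9) = e^(−1.1989) ≈ 0.3015.

0.3015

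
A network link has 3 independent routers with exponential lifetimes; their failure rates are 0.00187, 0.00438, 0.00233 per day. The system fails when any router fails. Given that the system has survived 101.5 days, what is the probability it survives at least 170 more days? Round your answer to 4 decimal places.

Time to first failure ~ Exp(Σλ) with Σλ = 0.00858.
By memorylessness, P(T > 101.5+170 | T > 101.5) = P(T > 170) = e^(−0.00858·170) ≈ 0.2326.

0.2326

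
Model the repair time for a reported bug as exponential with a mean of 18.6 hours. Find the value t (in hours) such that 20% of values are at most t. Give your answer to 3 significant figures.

The rate is λ = 1/18.6 = 0.0537634 per hour.
Set 1 − e^(−λt) = 0.2, so t = −ln(0.8)/λ = 0.22314/0.0537634 ≈ 4.15047 hours.

4.15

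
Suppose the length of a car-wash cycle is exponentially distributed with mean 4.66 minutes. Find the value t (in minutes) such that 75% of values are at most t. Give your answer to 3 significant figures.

6.46

The rate is λ = 1/4.66 = 0.214592 per minute.
Set 1 − e^(−λt) = 0.75, so t = −ln(0.25)/λ = 1.3863/0.214592 ≈ 6.46013 minutes.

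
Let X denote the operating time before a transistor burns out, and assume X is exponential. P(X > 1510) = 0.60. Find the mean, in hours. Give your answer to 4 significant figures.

2956

e^(−λ·1510) = 0.60 ⇒ λ = −ln(0.60)/1510 = 0.000338295.
Mean = 1/λ = 2956 hours.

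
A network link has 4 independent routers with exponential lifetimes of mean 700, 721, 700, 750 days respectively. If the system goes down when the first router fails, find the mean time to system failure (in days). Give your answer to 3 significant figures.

179

The first failure time is exponential with rate Σλ_i = 1/700 + 1/721 + 1/700 + 1/750 = 0.00557744 per day.
E[min] = 1/Σλ = 1/0.00557744 = 179.294 days.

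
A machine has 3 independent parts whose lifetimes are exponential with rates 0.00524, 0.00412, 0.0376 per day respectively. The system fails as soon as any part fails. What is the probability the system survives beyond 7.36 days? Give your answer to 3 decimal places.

0.708

The time to first failure is exponential with rate Σλ = 0.00524 + 0.00412 + 0.0376 = 0.04696.
P(min > 7.36) = e^(−0.04696·7.36) = e^(−0.34563) ≈ 0.708.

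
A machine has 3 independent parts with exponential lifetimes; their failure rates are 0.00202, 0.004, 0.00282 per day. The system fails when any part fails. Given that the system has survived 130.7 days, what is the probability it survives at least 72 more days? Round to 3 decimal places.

0.529

Time to first failure ~ Exp(Σλ) with Σλ = 0.00884.
By memorylessness, P(T > 130.7+72 | T > 130.7) = P(T > 72) = e^(−0.00884·72) ≈ 0.529.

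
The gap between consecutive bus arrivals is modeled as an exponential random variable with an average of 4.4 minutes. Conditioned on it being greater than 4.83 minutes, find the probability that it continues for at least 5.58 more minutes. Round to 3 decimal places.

0.281

The rate is λ = 1/4.4 = 0.227273 per minute.
By the memoryless property, P(X > 4.83+5.58 | X > 4.83) = P(X > 5.58).
P(X > 5.58) = e^(−1.2682) ≈ 0.281.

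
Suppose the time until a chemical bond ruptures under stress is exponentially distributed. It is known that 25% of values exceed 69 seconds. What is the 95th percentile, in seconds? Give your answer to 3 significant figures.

149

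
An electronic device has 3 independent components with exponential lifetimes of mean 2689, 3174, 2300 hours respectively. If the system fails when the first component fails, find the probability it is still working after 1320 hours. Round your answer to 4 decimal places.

0.2275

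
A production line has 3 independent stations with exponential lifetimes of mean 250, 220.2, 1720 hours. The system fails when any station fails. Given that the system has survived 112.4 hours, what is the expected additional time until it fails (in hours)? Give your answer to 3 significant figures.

110

First-failure rate Σλ = 1/250 + 1/220.2 + 1/1720 = 0.00912272.
By memorylessness the expected residual is 1/Σλ = 109.616 hours, regardless of the 112.4 already elapsed.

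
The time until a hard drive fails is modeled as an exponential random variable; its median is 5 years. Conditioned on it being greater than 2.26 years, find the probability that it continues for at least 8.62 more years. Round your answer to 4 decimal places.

For an exponential, median = ln(2)/λ, so λ = ln 2 / 5 = 0.138629 per year.
P(X > s+t | X > s) = e^(−λ(s+t))/e^(−λs) = e^(−λt), independent of s = 2.26.
P(X > 8.62) = e^(−1.195) ≈ 0.3027.

0.3027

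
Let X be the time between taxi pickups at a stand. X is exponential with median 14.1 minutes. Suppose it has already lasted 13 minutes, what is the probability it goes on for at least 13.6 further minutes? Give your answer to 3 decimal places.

0.512

For an exponential, median = ln(2)/λ, so λ = ln 2 / 14.1 = 0.0491594 per minute.
By the memoryless property, P(X > 13+13.6 | X > 13) = P(X > 13.6).
P(X > 13.6) = e^(−0.66857) ≈ 0.512.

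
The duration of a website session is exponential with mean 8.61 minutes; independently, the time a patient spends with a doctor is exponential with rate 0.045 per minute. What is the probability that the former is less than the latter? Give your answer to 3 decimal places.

λ_1 = 1/8.61 = 0.116144, λ_2 = 0.045.
For independent exponentials, P(the former < the latter) = λ_1/(λ_1+λ_2) = 0.116144/0.161144 ≈ 0.721.

0.721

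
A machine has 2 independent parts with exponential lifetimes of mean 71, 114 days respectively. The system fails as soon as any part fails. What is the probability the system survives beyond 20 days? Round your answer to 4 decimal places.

0.6331

The first failure time is exponential with rate Σλ_i = 1/71 + 1/114 = 0.0228564 per day.
P(min > 20) = e^(−0.0228564·20) = e^(−0.45713) ≈ 0.6331.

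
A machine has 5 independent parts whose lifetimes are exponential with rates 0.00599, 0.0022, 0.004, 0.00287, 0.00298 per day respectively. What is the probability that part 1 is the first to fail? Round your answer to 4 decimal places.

The time to first failure is exponential with rate Σλ = 0.00599 + 0.0022 + 0.004 + 0.00287 + 0.00298 = 0.01804.
P(part 1 first) = λ_1/Σλ = 0.00599/0.01804 ≈ 0.3320.

0.3320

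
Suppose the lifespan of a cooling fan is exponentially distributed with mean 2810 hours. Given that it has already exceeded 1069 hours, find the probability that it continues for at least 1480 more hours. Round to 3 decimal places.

The rate is λ = 1/2810 = 0.000355872 per hour.
P(X > s+t | X > s) = e^(−λ(s+t))/e^(−λs) = e^(−λt), independent of s = 1069.
P(X > 1480) = e^(−0.52669) ≈ 0.591.

0.591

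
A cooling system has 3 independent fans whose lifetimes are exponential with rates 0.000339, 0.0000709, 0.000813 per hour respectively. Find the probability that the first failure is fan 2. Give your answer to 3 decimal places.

0.058

The time to first failure is exponential with rate Σλ = 0.000339 + 0.0000709 + 0.000813 = 0.0012229.
P(fan 2 first) = λ_2/Σλ = 0.0000709/0.0012229 ≈ 0.058.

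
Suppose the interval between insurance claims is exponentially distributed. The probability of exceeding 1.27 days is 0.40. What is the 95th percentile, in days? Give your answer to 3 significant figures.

4.15

e^(−λ·1.27) = 0.40 ⇒ λ = −ln(0.40)/1.27 = 0.721489.
95th percentile: 1 − e^(−λt) = 0.95, t = −ln(0.05)/λ = 4.15215 days.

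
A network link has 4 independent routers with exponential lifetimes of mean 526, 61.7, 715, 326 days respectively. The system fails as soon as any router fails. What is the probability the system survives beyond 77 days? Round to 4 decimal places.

The first failure time is exponential with rate Σλ_i = 1/526 + 1/61.7 + 1/715 + 1/326 = 0.0225747 per day.
P(min > 77) = e^(−0.0225747·77) = e^(−1.7383) ≈ 0.1758.

0.1758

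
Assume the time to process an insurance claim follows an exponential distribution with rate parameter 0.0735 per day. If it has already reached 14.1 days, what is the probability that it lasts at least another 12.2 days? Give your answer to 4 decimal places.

By the memoryless property, P(X > 14.1+12.2 | X > 14.1) = P(X > 12.2).
P(X > 12.2) = e^(−0.8967) ≈ 0.4079.

0.4079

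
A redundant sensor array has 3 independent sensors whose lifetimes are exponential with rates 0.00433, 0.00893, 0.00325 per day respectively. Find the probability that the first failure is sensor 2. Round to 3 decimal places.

The time to first failure is exponential with rate Σλ = 0.00433 + 0.00893 + 0.00325 = 0.01651.
P(sensor 2 first) = λ_2/Σλ = 0.00893/0.01651 ≈ 0.541.

0.541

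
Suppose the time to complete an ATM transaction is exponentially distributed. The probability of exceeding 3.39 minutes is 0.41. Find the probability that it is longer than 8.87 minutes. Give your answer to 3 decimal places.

0.097

e^(−λ·3.39) = 0.41 ⇒ λ = −ln(0.41)/3.39 = 0.263008.
P(X > 8.87) = e^(−0.263008·8.87) = e^(−2.3329) ≈ 0.097.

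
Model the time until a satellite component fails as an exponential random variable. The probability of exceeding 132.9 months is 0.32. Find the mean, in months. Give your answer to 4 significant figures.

116.6

e^(−λ·132.9) = 0.32 ⇒ λ = −ln(0.32)/132.9 = 0.00857362.
Mean = 1/λ = 116.637 months.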